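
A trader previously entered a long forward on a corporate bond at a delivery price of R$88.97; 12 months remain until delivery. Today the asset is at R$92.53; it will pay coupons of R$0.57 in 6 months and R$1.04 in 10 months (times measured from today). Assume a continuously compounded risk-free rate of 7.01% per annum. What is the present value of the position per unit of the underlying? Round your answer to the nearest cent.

R$8.05

PV(remaining coupons) I = 0.57·e^(−0.0701·6/12) + 1.04·e^(−0.0701·10/12) = 1.5314
Current forward F = (S − I)·e^(rT) = (92.53 − 1.5314)·e^(0.0701·12/12) = 90.9986 × 1.072615 = 97.6065
Value (long) = (F − K)·e^(−rT) = (97.6065 − 88.97) × 0.932301 = 8.0518
Value = R$8.05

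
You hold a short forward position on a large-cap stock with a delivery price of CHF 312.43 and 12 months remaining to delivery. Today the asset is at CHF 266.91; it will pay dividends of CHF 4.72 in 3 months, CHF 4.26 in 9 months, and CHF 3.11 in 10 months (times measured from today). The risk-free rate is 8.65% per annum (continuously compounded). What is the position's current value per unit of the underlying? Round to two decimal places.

CHF 31.14

PV(remaining dividends) I = 4.72·e^(−0.0865·3/12) + 4.26·e^(−0.0865·9/12) + 3.11·e^(−0.0865·10/12) = 11.5051
Current forward F = (S − I)·e^(rT) = (266.91 − 11.5051)·e^(0.0865·12/12) = 255.4049 × 1.090351 = 278.4810
Value (long) = (F − K)·e^(−rT) = (278.4810 − 312.43) × 0.917136 = -31.1359
Short position value = −(long value) = CHF 31.14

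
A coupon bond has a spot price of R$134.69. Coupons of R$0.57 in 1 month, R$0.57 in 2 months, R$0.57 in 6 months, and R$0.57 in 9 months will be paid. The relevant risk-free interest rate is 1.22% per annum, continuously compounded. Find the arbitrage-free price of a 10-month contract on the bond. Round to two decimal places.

R$133.77

PV(coupons) I = 0.57·e^(−0.0122·1/12) + 0.57·e^(−0.0122·2/12) + 0.57·e^(−0.0122·6/12) + 0.57·e^(−0.0122·9/12)
I = 0.5694 + 0.5688 + 0.5665 + 0.5648 = 2.2695
F = (S − I)·e^(rT) = (134.69 − 2.2695) · e^(0.0122·10/12)
= 132.4205 · e^0.010167 = 132.4205 × 1.010219 = R$133.77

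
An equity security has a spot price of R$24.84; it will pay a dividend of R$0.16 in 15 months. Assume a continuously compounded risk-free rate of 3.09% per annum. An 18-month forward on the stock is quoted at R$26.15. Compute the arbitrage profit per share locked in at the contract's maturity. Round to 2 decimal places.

R$0.29 per share

PV(dividends) I = 0.16·e^(−0.0309·15/12) = 0.1539
Fair forward F* = (S − I)·e^(rT) = (24.84 − 0.1539)·e^0.046350 = 24.6861 × 1.047441 = 25.8572
Market R$26.15 > fair 25.8572: forward overpriced → cash-and-carry (borrow at r, buy the stock and collect the dividends, short the forward).
Profit at T = |F_mkt − F*| = |26.15 − 25.8572| = R$0.29 per share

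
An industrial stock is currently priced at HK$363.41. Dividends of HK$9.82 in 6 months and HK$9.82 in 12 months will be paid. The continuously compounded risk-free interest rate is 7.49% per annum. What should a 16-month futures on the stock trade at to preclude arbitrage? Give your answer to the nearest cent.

HK$381.06

PV(dividends) I = 9.82·e^(−0.0749·6/12) + 9.82·e^(−0.0749·12/12)
I = 9.4590 + 9.1114 = 18.5704
F = (S − I)·e^(rT) = (363.41 − 18.5704) · e^(0.0749·16/12)
= 344.8396 · e^0.099867 = 344.8396 × 1.105024 = HK$381.06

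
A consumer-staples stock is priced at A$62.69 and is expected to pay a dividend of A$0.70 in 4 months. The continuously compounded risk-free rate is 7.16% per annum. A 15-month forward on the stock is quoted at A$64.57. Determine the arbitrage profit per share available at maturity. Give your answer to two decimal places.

PV(dividends) I = 0.70·e^(−0.0716·4/12) = 0.6835
Fair forward F* = (S − I)·e^(rT) = (62.69 − 0.6835)·e^0.089500 = 62.0065 × 1.093627 = 67.8120
Market A$64.57 < fair 67.8120: forward underpriced → reverse cash-and-carry (short the stock, invest proceeds at r, pay the dividends, go long the forward).
Profit at T = |F_mkt − F*| = |64.57 − 67.8120| = A$3.24 per share

A$3.24 per share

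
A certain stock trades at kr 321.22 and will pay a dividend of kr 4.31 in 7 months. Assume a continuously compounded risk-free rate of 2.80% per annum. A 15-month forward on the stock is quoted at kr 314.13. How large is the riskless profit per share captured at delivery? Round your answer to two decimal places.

PV(dividends) I = 4.31·e^(−0.0280·7/12) = 4.2402
Fair forward F* = (S − I)·e^(rT) = (321.22 − 4.2402)·e^0.035000 = 316.9798 × 1.035620 = 328.2706
Market kr 314.13 < fair 328.2706: forward underpriced → reverse cash-and-carry (short the stock, invest proceeds at r, pay the dividends, go long the forward).
Profit at T = |F_mkt − F*| = |314.13 − 328.2706| = kr 14.14 per share

kr 14.14 per share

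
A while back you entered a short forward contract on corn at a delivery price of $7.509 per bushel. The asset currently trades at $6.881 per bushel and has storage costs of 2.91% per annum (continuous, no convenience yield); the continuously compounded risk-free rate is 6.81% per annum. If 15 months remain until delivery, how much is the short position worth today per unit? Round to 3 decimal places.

Current fair forward for the remaining 15 months: F = S·e^((r + u)·T), (r + u) = 0.0681 + 0.0291 = 0.0972
F = 6.881 · e^(0.0972 × 15/12) = 6.881 × 1.129189 = 7.7699
Value of long forward = (F − K)·e^(−rT) = (7.7699 − 7.509) · e^(−0.0681·15/12)
= 0.2609 × 0.918397 = 0.240
Short position value = −(long value) = -$0.240

-$0.240 per bushel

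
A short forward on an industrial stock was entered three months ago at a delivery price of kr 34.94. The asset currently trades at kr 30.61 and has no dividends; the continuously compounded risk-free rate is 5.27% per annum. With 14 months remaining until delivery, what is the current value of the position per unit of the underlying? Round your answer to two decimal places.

kr 2.25

Current fair forward for the remaining 14 months: F = S·e^(r·T), r = 0.0527
F = 30.61 · e^(0.0527 × 14/12) = 30.61 × 1.063413 = 32.5511
Value of long forward = (F − K)·e^(−rT) = (32.5511 − 34.94) · e^(−0.0527·14/12)
= -2.3889 × 0.940369 = -2.25
Short position value = −(long value) = kr 2.25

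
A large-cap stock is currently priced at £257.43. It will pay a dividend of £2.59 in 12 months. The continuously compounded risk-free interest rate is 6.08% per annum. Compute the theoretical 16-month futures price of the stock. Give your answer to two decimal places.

PV(dividends) I = 2.59·e^(−0.0608·12/12)
I = 2.4372
F = (S − I)·e^(rT) = (257.43 − 2.4372) · e^(0.0608·16/12)
= 254.9928 · e^0.081067 = 254.9928 × 1.084444 = £276.53

£276.53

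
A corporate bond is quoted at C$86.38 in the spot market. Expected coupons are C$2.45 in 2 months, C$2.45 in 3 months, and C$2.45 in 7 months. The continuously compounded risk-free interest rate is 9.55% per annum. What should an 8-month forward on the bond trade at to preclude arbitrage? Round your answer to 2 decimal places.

C$84.47

PV(coupons) I = 2.45·e^(−0.0955·2/12) + 2.45·e^(−0.0955·3/12) + 2.45·e^(−0.0955·7/12)
I = 2.4113 + 2.3922 + 2.3172 = 7.1207
F = (S − I)·e^(rT) = (86.38 − 7.1207) · e^(0.0955·8/12)
= 79.2593 · e^0.063667 = 79.2593 × 1.065737 = C$84.47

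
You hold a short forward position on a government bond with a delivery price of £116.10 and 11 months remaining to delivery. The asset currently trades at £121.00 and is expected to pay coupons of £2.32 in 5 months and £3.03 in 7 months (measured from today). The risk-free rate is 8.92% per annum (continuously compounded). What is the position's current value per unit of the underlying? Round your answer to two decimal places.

-£8.90

PV(remaining coupons) I = 2.32·e^(−0.0892·5/12) + 3.03·e^(−0.0892·7/12) = 5.1117
Current forward F = (S − I)·e^(rT) = (121.00 − 5.1117)·e^(0.0892·11/12) = 115.8883 × 1.085203 = 125.7623
Value (long) = (F − K)·e^(−rT) = (125.7623 − 116.10) × 0.921487 = 8.9037
Short position value = −(long value) = -£8.90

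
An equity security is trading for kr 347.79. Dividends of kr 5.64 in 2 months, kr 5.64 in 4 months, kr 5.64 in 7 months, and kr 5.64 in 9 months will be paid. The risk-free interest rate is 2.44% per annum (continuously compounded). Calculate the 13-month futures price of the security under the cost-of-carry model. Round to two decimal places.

PV(dividends) I = 5.64·e^(−0.0244·2/12) + 5.64·e^(−0.0244·4/12) + 5.64·e^(−0.0244·7/12) + 5.64·e^(−0.0244·9/12)
I = 5.6171 + 5.5943 + 5.5603 + 5.5377 = 22.3094
F = (S − I)·e^(rT) = (347.79 − 22.3094) · e^(0.0244·13/12)
= 325.4806 · e^0.026433 = 325.4806 × 1.026785 = kr 334.20

kr 334.20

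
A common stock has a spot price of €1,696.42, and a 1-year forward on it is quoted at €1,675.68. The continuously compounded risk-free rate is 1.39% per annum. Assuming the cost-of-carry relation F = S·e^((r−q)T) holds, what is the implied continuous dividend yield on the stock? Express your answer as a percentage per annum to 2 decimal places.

2.62%

From F = S·e^((r−q)T): (r − q) = ln(F/S)/T
ln(1675.68/1696.42) = ln(0.987774) = -0.012301
(r − q) = -0.012301 / (12/12) = -0.012301
q = r − ln(F/S)/T = 0.0139 + 0.012301 = 0.026201
q = 2.62%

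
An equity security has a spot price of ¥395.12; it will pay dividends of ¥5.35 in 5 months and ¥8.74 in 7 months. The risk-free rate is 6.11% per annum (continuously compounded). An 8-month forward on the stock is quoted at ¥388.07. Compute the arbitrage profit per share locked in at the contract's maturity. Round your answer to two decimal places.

¥9.26 per share

PV(dividends) I = 5.35·e^(−0.0611·5/12) + 8.74·e^(−0.0611·7/12) = 13.6495
Fair forward F* = (S − I)·e^(rT) = (395.12 − 13.6495)·e^0.040733 = 381.4705 × 1.041574 = 397.3298
Market ¥388.07 < fair 397.3298: forward underpriced → reverse cash-and-carry (short the stock, invest proceeds at r, pay the dividends, go long the forward).
Profit at T = |F_mkt − F*| = |388.07 − 397.3298| = ¥9.26 per share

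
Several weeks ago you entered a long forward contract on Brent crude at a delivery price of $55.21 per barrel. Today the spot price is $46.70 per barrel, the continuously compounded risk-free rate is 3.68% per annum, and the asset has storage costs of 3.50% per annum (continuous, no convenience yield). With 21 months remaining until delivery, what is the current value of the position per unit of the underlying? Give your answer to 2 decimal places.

-$2.12 per barrel

Current fair forward for the remaining 21 months: F = S·e^((r + u)·T), (r + u) = 0.0368 + 0.0350 = 0.0718
F = 46.70 · e^(0.0718 × 21/12) = 46.70 × 1.133885 = 52.9524
Value of long forward = (F − K)·e^(−rT) = (52.9524 − 55.21) · e^(−0.0368·21/12)
= -2.2576 × 0.937630 = -2.12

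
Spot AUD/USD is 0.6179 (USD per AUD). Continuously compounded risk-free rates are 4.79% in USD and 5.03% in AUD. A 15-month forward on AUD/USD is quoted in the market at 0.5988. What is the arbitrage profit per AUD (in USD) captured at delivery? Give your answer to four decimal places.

Fair forward: F* = S·e^(carry·T), with carry = (r_USD − r_AUD) = 0.0479 − 0.0503 = -0.0024
F* = 0.6179 · e^(-0.0024 × 15/12) = 0.6179 · e^-0.003000 = 0.6179 × 0.997004 = 0.6160
Market 0.5988 < fair 0.6160: forward underpriced → reverse cash-and-carry (short spot, go long the forward).
At maturity, profit = |F_mkt − F*| = |0.5988 − 0.6160| = 0.0172 per AUD (in USD)

0.0172 per AUD (in USD)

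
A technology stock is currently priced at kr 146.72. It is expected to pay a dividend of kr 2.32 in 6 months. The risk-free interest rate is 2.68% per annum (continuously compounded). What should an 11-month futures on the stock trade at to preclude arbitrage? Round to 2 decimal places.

kr 148.02

PV(dividends) I = 2.32·e^(−0.0268·6/12)
I = 2.2891
F = (S − I)·e^(rT) = (146.72 − 2.2891) · e^(0.0268·11/12)
= 144.4309 · e^0.024567 = 144.4309 × 1.024871 = kr 148.02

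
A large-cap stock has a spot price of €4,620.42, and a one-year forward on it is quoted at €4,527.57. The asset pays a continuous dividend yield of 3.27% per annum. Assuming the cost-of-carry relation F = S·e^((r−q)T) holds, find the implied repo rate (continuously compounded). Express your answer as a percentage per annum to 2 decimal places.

From F = S·e^((r−q)T): (r − q) = ln(F/S)/T
ln(4527.57/4620.42) = ln(0.979904) = -0.020301
(r − q) = -0.020301 / (12/12) = -0.020301
r = ln(F/S)/T + q = -0.020301 + 0.0327 = 0.012399
r = 1.24%

1.24%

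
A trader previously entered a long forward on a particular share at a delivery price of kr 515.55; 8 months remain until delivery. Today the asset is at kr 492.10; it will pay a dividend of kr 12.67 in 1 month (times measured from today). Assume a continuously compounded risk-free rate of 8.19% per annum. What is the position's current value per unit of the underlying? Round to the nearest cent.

PV(remaining dividends) I = 12.67·e^(−0.0819·1/12) = 12.5838
Current forward F = (S − I)·e^(rT) = (492.10 − 12.5838)·e^(0.0819·8/12) = 479.5162 × 1.056118 = 506.4257
Value (long) = (F − K)·e^(−rT) = (506.4257 − 515.55) × 0.946864 = -8.6395
Value = -kr 8.64

-kr 8.64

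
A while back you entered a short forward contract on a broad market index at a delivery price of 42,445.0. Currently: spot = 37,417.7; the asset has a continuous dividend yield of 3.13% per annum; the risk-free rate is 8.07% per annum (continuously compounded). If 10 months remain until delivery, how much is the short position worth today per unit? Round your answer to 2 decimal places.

Current fair forward for the remaining 10 months: F = S·e^((r − q)·T), (r − q) = 0.0807 − 0.0313 = 0.0494
F = 37417.7 · e^(0.0494 × 10/12) = 37417.7 × 1.04202576 = 38990.2073
Value of long forward = (F − K)·e^(−rT) = (38990.2073 − 42445.0) · e^(−0.0807·10/12)
= -3454.7927 × 0.93496143 = -3230.10
Short position value = −(long value) = 3230.10

3230.10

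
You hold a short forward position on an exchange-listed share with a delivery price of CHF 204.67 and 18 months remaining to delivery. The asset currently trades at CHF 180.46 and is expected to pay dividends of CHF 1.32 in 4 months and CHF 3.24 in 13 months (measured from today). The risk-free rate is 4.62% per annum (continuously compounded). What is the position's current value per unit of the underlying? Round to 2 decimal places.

PV(remaining dividends) I = 1.32·e^(−0.0462·4/12) + 3.24·e^(−0.0462·13/12) = 4.3817
Current forward F = (S − I)·e^(rT) = (180.46 − 4.3817)·e^(0.0462·18/12) = 176.0783 × 1.071758 = 188.7133
Value (long) = (F − K)·e^(−rT) = (188.7133 − 204.67) × 0.933047 = -14.8884
Short position value = −(long value) = CHF 14.89

CHF 14.89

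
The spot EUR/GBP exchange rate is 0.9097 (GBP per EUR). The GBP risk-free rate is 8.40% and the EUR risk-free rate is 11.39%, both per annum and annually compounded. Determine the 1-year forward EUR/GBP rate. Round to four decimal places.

By covered interest parity, F = S · (1+r_GBP)^T / (1+r_EUR)^T
= 0.9097 × 1.084000 / 1.113900 = 0.9097 × 0.973157
F = 0.8853 GBP per EUR

0.8853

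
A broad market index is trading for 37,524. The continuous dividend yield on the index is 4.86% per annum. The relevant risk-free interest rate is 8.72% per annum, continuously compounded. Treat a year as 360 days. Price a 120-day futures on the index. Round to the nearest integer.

F = S·e^((r − q)T) = 37524 · e^((0.0872 − 0.0486) × 120/360)
= 37524 · e^0.012867 = 37524 × 1.012950
F = 38,010

38,010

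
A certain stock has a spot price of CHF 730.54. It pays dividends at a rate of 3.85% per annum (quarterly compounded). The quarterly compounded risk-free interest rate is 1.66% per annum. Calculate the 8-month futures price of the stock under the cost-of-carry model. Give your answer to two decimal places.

CHF 720.02

F = S · (1+r/4)^(4T) / (1+q/4)^(4T)
= 730.54 × 1.011105 / 1.025873 = 730.54 × 0.985604
F = CHF 720.02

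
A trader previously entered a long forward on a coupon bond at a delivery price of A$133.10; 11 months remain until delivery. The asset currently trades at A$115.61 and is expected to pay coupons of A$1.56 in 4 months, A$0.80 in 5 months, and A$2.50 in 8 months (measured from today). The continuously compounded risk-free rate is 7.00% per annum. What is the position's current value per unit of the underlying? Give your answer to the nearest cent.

PV(remaining coupons) I = 1.56·e^(−0.0700·4/12) + 0.80·e^(−0.0700·5/12) + 2.50·e^(−0.0700·8/12) = 4.6870
Current forward F = (S − I)·e^(rT) = (115.61 − 4.6870)·e^(0.0700·11/12) = 110.9230 × 1.066270 = 118.2739
Value (long) = (F − K)·e^(−rT) = (118.2739 − 133.10) × 0.937849 = -13.9046
Value = -A$13.90

-A$13.90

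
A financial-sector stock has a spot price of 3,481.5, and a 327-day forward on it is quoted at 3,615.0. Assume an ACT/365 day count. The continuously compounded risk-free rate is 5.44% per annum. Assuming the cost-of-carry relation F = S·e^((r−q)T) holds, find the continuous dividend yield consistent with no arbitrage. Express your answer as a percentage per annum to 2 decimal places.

From F = S·e^((r−q)T): (r − q) = ln(F/S)/T
ln(3615.0/3481.5) = ln(1.038346) = 0.037629
(r − q) = 0.037629 / (327/365) = 0.042002
q = r − ln(F/S)/T = 0.0544 − 0.042002 = 0.012398
q = 1.24%

1.24%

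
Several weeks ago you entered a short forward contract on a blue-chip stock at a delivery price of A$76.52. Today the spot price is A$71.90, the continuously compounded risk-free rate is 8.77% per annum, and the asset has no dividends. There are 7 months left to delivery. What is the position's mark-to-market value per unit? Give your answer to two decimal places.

Current fair forward for the remaining 7 months: F = S·e^(r·T), r = 0.0877
F = 71.90 · e^(0.0877 × 7/12) = 71.90 × 1.052490 = 75.6740
Value of long forward = (F − K)·e^(−rT) = (75.6740 − 76.52) · e^(−0.0877·7/12)
= -0.8460 × 0.950128 = -0.80
Short position value = −(long value) = A$0.80

A$0.80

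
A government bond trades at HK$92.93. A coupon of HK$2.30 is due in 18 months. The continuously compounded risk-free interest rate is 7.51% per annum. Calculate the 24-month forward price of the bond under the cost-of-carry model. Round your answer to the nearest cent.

HK$105.60

PV(coupons) I = 2.30·e^(−0.0751·18/12)
I = 2.0550
F = (S − I)·e^(rT) = (92.93 − 2.0550) · e^(0.0751·24/12)
= 90.8750 · e^0.150200 = 90.8750 × 1.162067 = HK$105.60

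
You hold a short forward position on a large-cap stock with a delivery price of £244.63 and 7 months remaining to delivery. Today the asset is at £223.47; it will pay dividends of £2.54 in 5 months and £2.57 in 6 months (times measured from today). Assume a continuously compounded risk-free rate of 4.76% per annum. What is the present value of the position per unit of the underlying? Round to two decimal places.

£19.46

PV(remaining dividends) I = 2.54·e^(−0.0476·5/12) + 2.57·e^(−0.0476·6/12) = 4.9997
Current forward F = (S − I)·e^(rT) = (223.47 − 4.9997)·e^(0.0476·7/12) = 218.4703 × 1.028156 = 224.6215
Value (long) = (F − K)·e^(−rT) = (224.6215 − 244.63) × 0.972615 = -19.4606
Short position value = −(long value) = £19.46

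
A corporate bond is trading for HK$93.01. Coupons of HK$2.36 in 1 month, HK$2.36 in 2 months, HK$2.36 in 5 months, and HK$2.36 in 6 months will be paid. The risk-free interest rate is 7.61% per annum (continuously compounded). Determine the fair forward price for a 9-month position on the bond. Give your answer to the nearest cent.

HK$88.70

PV(coupons) I = 2.36·e^(−0.0761·1/12) + 2.36·e^(−0.0761·2/12) + 2.36·e^(−0.0761·5/12) + 2.36·e^(−0.0761·6/12)
I = 2.3451 + 2.3303 + 2.2863 + 2.2719 = 9.2336
F = (S − I)·e^(rT) = (93.01 − 9.2336) · e^(0.0761·9/12)
= 83.7764 · e^0.057075 = 83.7764 × 1.058735 = HK$88.70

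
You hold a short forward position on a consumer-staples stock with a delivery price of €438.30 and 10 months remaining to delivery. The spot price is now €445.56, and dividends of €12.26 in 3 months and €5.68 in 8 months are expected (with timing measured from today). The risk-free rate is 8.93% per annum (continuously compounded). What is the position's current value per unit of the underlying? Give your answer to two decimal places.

-€21.35

PV(remaining dividends) I = 12.26·e^(−0.0893·3/12) + 5.68·e^(−0.0893·8/12) = 17.3410
Current forward F = (S − I)·e^(rT) = (445.56 − 17.3410)·e^(0.0893·10/12) = 428.2190 × 1.077256 = 461.3015
Value (long) = (F − K)·e^(−rT) = (461.3015 − 438.30) × 0.928285 = 21.3519
Short position value = −(long value) = -€21.35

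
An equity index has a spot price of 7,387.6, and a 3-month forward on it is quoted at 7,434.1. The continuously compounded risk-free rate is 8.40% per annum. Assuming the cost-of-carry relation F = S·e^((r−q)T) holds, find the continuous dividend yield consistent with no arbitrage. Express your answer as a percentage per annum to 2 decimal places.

From F = S·e^((r−q)T): (r − q) = ln(F/S)/T
ln(7434.1/7387.6) = ln(1.006294) = 0.006274
(r − q) = 0.006274 / (3/12) = 0.025096
q = r − ln(F/S)/T = 0.0840 − 0.025096 = 0.058904
q = 5.89%

5.89%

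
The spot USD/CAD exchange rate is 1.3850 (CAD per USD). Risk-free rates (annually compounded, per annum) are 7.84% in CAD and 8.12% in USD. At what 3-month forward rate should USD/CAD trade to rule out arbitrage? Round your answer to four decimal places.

1.3841

By covered interest parity, F = S · (1+r_CAD)^T / (1+r_USD)^T
= 1.3850 × 1.019049 / 1.019710 = 1.3850 × 0.999352
F = 1.3841 CAD per USD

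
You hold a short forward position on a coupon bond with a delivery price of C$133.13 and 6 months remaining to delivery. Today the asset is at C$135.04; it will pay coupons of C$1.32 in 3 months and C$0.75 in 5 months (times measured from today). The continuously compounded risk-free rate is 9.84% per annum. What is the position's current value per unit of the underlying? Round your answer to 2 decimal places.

-C$6.29

PV(remaining coupons) I = 1.32·e^(−0.0984·3/12) + 0.75·e^(−0.0984·5/12) = 2.0078
Current forward F = (S − I)·e^(rT) = (135.04 − 2.0078)·e^(0.0984·6/12) = 133.0322 × 1.050430 = 139.7410
Value (long) = (F − K)·e^(−rT) = (139.7410 − 133.13) × 0.951991 = 6.2936
Short position value = −(long value) = -C$6.29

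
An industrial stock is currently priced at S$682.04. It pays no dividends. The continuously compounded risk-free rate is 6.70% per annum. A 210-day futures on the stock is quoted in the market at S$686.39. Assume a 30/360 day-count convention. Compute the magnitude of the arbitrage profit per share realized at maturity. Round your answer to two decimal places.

Fair futures: F* = S·e^(carry·T), with carry = r = 0.0670
F* = 682.04 · e^(0.0670 × 210/360) = 682.04 · e^0.039083 = 682.04 × 1.039857 = S$709.2241
Market S$686.39 < fair S$709.2241: forward underpriced → reverse cash-and-carry (short spot, go long the forward).
At maturity, profit = |F_mkt − F*| = |686.39 − 709.2241| = S$22.83 per share

S$22.83 per share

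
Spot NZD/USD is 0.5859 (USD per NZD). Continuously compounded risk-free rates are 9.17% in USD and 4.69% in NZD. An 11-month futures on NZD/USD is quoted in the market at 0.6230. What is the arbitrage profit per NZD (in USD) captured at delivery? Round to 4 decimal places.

0.0125 per NZD (in USD)

Fair futures: F* = S·e^(carry·T), with carry = (r_USD − r_NZD) = 0.0917 − 0.0469 = 0.0448
F* = 0.5859 · e^(0.0448 × 11/12) = 0.5859 · e^0.041067 = 0.5859 × 1.041922 = 0.6105
Market 0.6230 > fair 0.6105: forward overpriced → cash-and-carry (buy spot, short the forward).
At maturity, profit = |F_mkt − F*| = |0.6230 − 0.6105| = 0.0125 per NZD (in USD)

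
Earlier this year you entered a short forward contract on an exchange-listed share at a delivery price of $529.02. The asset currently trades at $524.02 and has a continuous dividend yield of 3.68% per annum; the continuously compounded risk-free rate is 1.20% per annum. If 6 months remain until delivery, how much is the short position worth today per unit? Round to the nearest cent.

Current fair forward for the remaining 6 months: F = S·e^((r − q)·T), (r − q) = 0.0120 − 0.0368 = -0.0248
F = 524.02 · e^(-0.0248 × 6/12) = 524.02 × 0.987677 = 517.5625
Value of long forward = (F − K)·e^(−rT) = (517.5625 − 529.02) · e^(−0.0120·6/12)
= -11.4575 × 0.994018 = -11.39
Short position value = −(long value) = $11.39

$11.39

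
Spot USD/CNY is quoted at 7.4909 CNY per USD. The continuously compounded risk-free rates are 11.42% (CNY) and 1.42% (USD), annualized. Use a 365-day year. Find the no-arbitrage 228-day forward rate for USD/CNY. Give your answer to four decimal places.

F = S·e^((r_CNY − r_USD)T) = 7.4909 · e^((0.1142 − 0.0142) × 228/365)
= 7.4909 · e^0.062466 = 7.4909 × 1.064458
F = 7.9737 CNY per USD

7.9737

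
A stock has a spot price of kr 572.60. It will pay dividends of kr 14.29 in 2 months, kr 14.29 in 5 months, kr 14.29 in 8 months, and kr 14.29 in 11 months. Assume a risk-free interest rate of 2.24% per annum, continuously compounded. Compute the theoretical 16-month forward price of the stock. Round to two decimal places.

kr 531.78

PV(dividends) I = 14.29·e^(−0.0224·2/12) + 14.29·e^(−0.0224·5/12) + 14.29·e^(−0.0224·8/12) + 14.29·e^(−0.0224·11/12)
I = 14.2368 + 14.1572 + 14.0782 + 13.9996 = 56.4718
F = (S − I)·e^(rT) = (572.60 − 56.4718) · e^(0.0224·16/12)
= 516.1282 · e^0.029867 = 516.1282 × 1.030317 = kr 531.78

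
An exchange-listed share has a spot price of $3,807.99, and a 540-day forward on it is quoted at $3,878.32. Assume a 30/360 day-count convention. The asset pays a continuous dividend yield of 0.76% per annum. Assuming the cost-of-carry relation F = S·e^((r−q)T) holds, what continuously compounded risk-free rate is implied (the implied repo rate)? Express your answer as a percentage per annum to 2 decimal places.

From F = S·e^((r−q)T): (r − q) = ln(F/S)/T
ln(3878.32/3807.99) = ln(1.018469) = 0.018301
(r − q) = 0.018301 / (540/360) = 0.012201
r = ln(F/S)/T + q = 0.012201 + 0.0076 = 0.019801
r = 1.98%

1.98%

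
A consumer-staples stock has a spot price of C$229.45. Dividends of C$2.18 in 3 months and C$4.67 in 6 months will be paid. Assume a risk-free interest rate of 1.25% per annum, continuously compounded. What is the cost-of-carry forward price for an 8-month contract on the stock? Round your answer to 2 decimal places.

PV(dividends) I = 2.18·e^(−0.0125·3/12) + 4.67·e^(−0.0125·6/12)
I = 2.1732 + 4.6409 = 6.8141
F = (S − I)·e^(rT) = (229.45 − 6.8141) · e^(0.0125·8/12)
= 222.6359 · e^0.008333 = 222.6359 × 1.008368 = C$224.50

C$224.50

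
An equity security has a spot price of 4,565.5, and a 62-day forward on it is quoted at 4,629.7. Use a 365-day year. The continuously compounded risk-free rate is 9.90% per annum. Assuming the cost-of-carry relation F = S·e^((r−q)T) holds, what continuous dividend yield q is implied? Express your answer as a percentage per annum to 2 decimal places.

From F = S·e^((r−q)T): (r − q) = ln(F/S)/T
ln(4629.7/4565.5) = ln(1.014062) = 0.013964
(r − q) = 0.013964 / (62/365) = 0.082207
q = r − ln(F/S)/T = 0.0990 − 0.082207 = 0.016793
q = 1.68%

1.68%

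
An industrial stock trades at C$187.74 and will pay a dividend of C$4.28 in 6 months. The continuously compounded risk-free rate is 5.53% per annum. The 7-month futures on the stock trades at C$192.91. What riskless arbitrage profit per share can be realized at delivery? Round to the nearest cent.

PV(dividends) I = 4.28·e^(−0.0553·6/12) = 4.1633
Fair futures F* = (S − I)·e^(rT) = (187.74 − 4.1633)·e^0.032258 = 183.5767 × 1.032784 = 189.5951
Market C$192.91 > fair 189.5951: forward overpriced → cash-and-carry (borrow at r, buy the stock and collect the dividends, short the forward).
Profit at T = |F_mkt − F*| = |192.91 − 189.5951| = C$3.31 per share

C$3.31 per share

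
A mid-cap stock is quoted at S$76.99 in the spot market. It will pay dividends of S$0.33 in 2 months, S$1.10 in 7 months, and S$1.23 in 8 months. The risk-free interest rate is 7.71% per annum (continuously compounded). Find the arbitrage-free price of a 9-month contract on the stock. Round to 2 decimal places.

PV(dividends) I = 0.33·e^(−0.0771·2/12) + 1.10·e^(−0.0771·7/12) + 1.23·e^(−0.0771·8/12)
I = 0.3258 + 1.0516 + 1.1684 = 2.5458
F = (S − I)·e^(rT) = (76.99 − 2.5458) · e^(0.0771·9/12)
= 74.4442 · e^0.057825 = 74.4442 × 1.059530 = S$78.88

S$78.88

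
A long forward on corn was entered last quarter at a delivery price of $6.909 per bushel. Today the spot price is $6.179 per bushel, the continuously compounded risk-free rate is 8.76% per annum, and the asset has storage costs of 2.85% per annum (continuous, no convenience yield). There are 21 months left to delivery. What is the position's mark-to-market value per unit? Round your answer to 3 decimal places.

Current fair forward for the remaining 21 months: F = S·e^((r + u)·T), (r + u) = 0.0876 + 0.0285 = 0.1161
F = 6.179 · e^(0.1161 × 21/12) = 6.179 × 1.225287 = 7.5710
Value of long forward = (F − K)·e^(−rT) = (7.5710 − 6.909) · e^(−0.0876·21/12)
= 0.6620 × 0.857872 = 0.568

$0.568 per bushel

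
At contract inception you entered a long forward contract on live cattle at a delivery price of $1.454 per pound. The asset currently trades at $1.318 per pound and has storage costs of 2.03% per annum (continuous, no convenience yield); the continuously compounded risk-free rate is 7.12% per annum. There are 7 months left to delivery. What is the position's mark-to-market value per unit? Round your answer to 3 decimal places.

-$0.061 per pound

Current fair forward for the remaining 7 months: F = S·e^((r + u)·T), (r + u) = 0.0712 + 0.0203 = 0.0915
F = 1.318 · e^(0.0915 × 7/12) = 1.318 × 1.054825 = 1.3903
Value of long forward = (F − K)·e^(−rT) = (1.3903 − 1.454) · e^(−0.0712·7/12)
= -0.0637 × 0.959317 = -0.061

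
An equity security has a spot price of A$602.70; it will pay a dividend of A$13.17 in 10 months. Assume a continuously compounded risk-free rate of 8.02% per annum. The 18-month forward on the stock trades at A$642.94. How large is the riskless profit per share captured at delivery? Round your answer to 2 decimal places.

A$22.91 per share

PV(dividends) I = 13.17·e^(−0.0802·10/12) = 12.3186
Fair forward F* = (S − I)·e^(rT) = (602.70 − 12.3186)·e^0.120300 = 590.3814 × 1.127835 = 665.8528
Market A$642.94 < fair 665.8528: forward underpriced → reverse cash-and-carry (short the stock, invest proceeds at r, pay the dividends, go long the forward).
Profit at T = |F_mkt − F*| = |642.94 − 665.8528| = A$22.91 per share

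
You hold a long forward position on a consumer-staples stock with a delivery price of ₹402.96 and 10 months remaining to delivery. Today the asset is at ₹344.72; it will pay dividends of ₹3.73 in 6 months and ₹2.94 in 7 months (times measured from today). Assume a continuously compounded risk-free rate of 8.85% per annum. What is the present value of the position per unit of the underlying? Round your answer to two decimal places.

-₹35.95

PV(remaining dividends) I = 3.73·e^(−0.0885·6/12) + 2.94·e^(−0.0885·7/12) = 6.3606
Current forward F = (S − I)·e^(rT) = (344.72 − 6.3606)·e^(0.0885·10/12) = 338.3594 × 1.076538 = 364.2568
Value (long) = (F − K)·e^(−rT) = (364.2568 − 402.96) × 0.928904 = -35.9516
Value = -₹35.95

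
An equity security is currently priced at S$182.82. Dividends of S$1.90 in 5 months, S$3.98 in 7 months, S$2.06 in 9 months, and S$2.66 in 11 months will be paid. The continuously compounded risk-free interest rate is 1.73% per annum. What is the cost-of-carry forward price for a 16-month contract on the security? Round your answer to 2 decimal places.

S$176.36

PV(dividends) I = 1.90·e^(−0.0173·5/12) + 3.98·e^(−0.0173·7/12) + 2.06·e^(−0.0173·9/12) + 2.66·e^(−0.0173·11/12)
I = 1.8864 + 3.9400 + 2.0334 + 2.6181 = 10.4779
F = (S − I)·e^(rT) = (182.82 − 10.4779) · e^(0.0173·16/12)
= 172.3421 · e^0.023067 = 172.3421 × 1.023335 = S$176.36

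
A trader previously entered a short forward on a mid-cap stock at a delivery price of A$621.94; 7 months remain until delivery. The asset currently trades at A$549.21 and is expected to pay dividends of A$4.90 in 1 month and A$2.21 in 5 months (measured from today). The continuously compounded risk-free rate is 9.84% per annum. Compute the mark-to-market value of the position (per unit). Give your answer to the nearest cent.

PV(remaining dividends) I = 4.90·e^(−0.0984·1/12) + 2.21·e^(−0.0984·5/12) = 6.9812
Current forward F = (S − I)·e^(rT) = (549.21 − 6.9812)·e^(0.0984·7/12) = 542.2288 × 1.059079 = 574.2631
Value (long) = (F − K)·e^(−rT) = (574.2631 − 621.94) × 0.944216 = -45.0173
Short position value = −(long value) = A$45.02

A$45.02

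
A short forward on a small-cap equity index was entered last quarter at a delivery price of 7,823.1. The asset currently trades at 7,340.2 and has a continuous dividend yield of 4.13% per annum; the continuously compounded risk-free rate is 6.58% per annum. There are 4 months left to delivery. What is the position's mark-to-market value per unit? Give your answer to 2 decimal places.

Current fair forward for the remaining 4 months: F = S·e^((r − q)·T), (r − q) = 0.0658 − 0.0413 = 0.0245
F = 7340.2 · e^(0.0245 × 4/12) = 7340.2 × 1.00820010 = 7400.3904
Value of long forward = (F − K)·e^(−rT) = (7400.3904 − 7823.1) · e^(−0.0658·4/12)
= -422.7096 × 0.97830545 = -413.54
Short position value = −(long value) = 413.54

413.54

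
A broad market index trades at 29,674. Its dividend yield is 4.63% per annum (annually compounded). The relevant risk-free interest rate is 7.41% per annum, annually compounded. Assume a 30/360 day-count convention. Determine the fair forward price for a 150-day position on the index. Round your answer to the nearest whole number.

F = S · (1+r)^T / (1+q)^T
= 29674 × 1.030233 / 1.019037 = 29674 × 1.010987
F = 30,000

30,000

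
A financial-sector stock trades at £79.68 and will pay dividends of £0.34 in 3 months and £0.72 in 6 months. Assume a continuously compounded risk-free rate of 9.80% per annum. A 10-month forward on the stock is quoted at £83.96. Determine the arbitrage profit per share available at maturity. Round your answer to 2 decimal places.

PV(dividends) I = 0.34·e^(−0.0980·3/12) + 0.72·e^(−0.0980·6/12) = 1.0173
Fair forward F* = (S − I)·e^(rT) = (79.68 − 1.0173)·e^0.081667 = 78.6627 × 1.085094 = 85.3564
Market £83.96 < fair 85.3564: forward underpriced → reverse cash-and-carry (short the stock, invest proceeds at r, pay the dividends, go long the forward).
Profit at T = |F_mkt − F*| = |83.96 − 85.3564| = £1.40 per share

£1.40 per share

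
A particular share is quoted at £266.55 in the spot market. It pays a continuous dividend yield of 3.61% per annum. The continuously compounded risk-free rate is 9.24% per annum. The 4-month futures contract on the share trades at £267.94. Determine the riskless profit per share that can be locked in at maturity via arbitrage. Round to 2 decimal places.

£3.66 per share

Fair futures: F* = S·e^(carry·T), with carry = (r − q) = 0.0924 − 0.0361 = 0.0563
F* = 266.55 · e^(0.0563 × 4/12) = 266.55 · e^0.018767 = 266.55 × 1.018944 = £271.5995
Market £267.94 < fair £271.5995: forward underpriced → reverse cash-and-carry (short spot, go long the forward).
At maturity, profit = |F_mkt − F*| = |267.94 − 271.5995| = £3.66 per share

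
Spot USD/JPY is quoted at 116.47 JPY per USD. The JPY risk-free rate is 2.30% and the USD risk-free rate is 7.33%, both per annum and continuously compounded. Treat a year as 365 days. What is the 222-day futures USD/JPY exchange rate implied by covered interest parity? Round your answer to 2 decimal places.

F = S·e^((r_JPY − r_USD)T) = 116.47 · e^((0.0230 − 0.0733) × 222/365)
= 116.47 · e^-0.030593 = 116.47 × 0.969870
F = 112.96 JPY per USD

112.96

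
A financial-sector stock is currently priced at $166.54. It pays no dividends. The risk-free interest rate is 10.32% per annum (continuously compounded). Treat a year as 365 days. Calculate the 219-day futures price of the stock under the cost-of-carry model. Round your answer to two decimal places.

F = S·e^(rT) = 166.54 · e^(0.1032 × 219/365)
= 166.54 · e^0.061920 = 166.54 × 1.063877
F = $177.18

$177.18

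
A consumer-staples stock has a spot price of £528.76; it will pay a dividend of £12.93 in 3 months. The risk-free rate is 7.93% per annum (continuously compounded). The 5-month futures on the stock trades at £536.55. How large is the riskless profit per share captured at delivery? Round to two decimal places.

PV(dividends) I = 12.93·e^(−0.0793·3/12) = 12.6762
Fair futures F* = (S − I)·e^(rT) = (528.76 − 12.6762)·e^0.033042 = 516.0838 × 1.033594 = 533.4211
Market £536.55 > fair 533.4211: forward overpriced → cash-and-carry (borrow at r, buy the stock and collect the dividends, short the forward).
Profit at T = |F_mkt − F*| = |536.55 − 533.4211| = £3.13 per share

£3.13 per share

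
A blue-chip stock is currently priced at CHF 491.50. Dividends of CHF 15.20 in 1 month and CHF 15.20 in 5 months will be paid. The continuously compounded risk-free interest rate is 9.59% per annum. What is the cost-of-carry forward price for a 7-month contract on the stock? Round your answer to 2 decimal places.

CHF 488.39

PV(dividends) I = 15.20·e^(−0.0959·1/12) + 15.20·e^(−0.0959·5/12)
I = 15.0790 + 14.6046 = 29.6836
F = (S − I)·e^(rT) = (491.50 − 29.6836) · e^(0.0959·7/12)
= 461.8164 · e^0.055942 = 461.8164 × 1.057536 = CHF 488.39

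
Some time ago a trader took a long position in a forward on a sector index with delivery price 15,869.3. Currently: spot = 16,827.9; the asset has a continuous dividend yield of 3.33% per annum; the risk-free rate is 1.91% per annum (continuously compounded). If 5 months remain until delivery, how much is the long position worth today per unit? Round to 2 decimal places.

852.52

Current fair forward for the remaining 5 months: F = S·e^((r − q)·T), (r − q) = 0.0191 − 0.0333 = -0.0142
F = 16827.9 · e^(-0.0142 × 5/12) = 16827.9 × 0.99410080 = 16728.6289
Value of long forward = (F − K)·e^(−rT) = (16728.6289 − 15869.3) · e^(−0.0191·5/12)
= 859.3289 × 0.99207325 = 852.52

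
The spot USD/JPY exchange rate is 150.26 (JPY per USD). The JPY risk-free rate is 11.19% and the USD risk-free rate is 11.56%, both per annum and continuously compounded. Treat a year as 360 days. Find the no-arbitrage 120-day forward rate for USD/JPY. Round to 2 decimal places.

F = S·e^((r_JPY − r_USD)T) = 150.26 · e^((0.1119 − 0.1156) × 120/360)
= 150.26 · e^-0.001233 = 150.26 × 0.998768
F = 150.07 JPY per USD

150.07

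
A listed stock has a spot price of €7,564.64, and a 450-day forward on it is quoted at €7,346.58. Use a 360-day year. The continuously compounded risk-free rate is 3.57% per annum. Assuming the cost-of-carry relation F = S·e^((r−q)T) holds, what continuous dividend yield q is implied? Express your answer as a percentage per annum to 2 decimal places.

From F = S·e^((r−q)T): (r − q) = ln(F/S)/T
ln(7346.58/7564.64) = ln(0.971174) = -0.029250
(r − q) = -0.029250 / (450/360) = -0.023400
q = r − ln(F/S)/T = 0.0357 + 0.023400 = 0.059100
q = 5.91%

5.91%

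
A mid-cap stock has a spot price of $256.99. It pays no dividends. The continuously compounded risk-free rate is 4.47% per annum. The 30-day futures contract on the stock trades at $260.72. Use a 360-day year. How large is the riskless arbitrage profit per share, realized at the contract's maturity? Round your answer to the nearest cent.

Fair futures: F* = S·e^(carry·T), with carry = r = 0.0447
F* = 256.99 · e^(0.0447 × 30/360) = 256.99 · e^0.003725 = 256.99 × 1.003732 = $257.9491
Market $260.72 > fair $257.9491: forward overpriced → cash-and-carry (buy spot, short the forward).
At maturity, profit = |F_mkt − F*| = |260.72 − 257.9491| = $2.77 per share

$2.77 per share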